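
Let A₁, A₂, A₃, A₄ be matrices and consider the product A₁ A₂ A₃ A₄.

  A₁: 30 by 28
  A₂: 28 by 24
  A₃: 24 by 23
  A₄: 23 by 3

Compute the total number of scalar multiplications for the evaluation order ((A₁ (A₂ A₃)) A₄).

36846

(A₂ A₃): 28×24 by 24×23 → 28×23, cost 28·24·23 = 15456
(A₁ (A₂ A₃)): 30×28 by 28×23 → 30×23, cost 30·28·23 = 19320; cumulative 34776
((A₁ (A₂ A₃)) A₄): 30×23 by 23×3 → 30×3, cost 30·23·3 = 2070; cumulative 36846
Total: 36846 scalar multiplications.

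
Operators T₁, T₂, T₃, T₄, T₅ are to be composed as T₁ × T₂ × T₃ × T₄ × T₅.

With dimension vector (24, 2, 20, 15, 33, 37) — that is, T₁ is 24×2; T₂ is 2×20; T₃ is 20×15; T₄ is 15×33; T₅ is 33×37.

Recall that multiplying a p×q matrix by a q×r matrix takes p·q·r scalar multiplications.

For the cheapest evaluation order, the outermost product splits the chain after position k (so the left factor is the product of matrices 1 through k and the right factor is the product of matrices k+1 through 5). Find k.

1

Adjacent pairs: T₁T₂ = 24·2·20 = 960; T₂T₃ = 2·20·15 = 600; T₃T₄ = 20·15·33 = 9900; T₄T₅ = 15·33·37 = 18315.
Length 3: T₁..T₃: k=1: 0+600+24·2·15=1320; k=2: 960+0+24·20·15=8160 → min 1320 | T₂..T₄: k=2: 0+9900+2·20·33=11220; k=3: 600+0+2·15·33=1590 → min 1590 | T₃..T₅: k=3: 0+18315+20·15·37=29415; k=4: 9900+0+20·33·37=34320 → min 29415.
Length 4: T₁..T₄: k=1: 0+1590+24·2·33=3174; k=2: 960+9900+24·20·33=26700; k=3: 1320+0+24·15·33=13200 → min 3174 | T₂..T₅: k=2: 0+29415+2·20·37=30895; k=3: 600+18315+2·15·37=20025; k=4: 1590+0+2·33·37=4032 → min 4032.
Top-level splits: k=1: (T₁..T₁)·(T₂..T₅) → 0+4032+24·2·37 = 5808; k=2: (T₁..T₂)·(T₃..T₅) → 960+29415+24·20·37 = 48135; k=3: (T₁..T₃)·(T₄..T₅) → 1320+18315+24·15·37 = 32955; k=4: (T₁..T₄)·(T₅..T₅) → 3174+0+24·33·37 = 32478.
Best split is after T₁, i.e. k = 1.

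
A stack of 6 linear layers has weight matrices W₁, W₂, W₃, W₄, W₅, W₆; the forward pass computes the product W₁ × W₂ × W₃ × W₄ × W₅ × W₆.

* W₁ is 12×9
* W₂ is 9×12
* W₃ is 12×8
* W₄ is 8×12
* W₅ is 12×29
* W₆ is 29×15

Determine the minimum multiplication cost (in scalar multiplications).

9432

Adjacent pairs: W₁W₂ = 12·9·12 = 1296; W₂W₃ = 9·12·8 = 864; W₃W₄ = 12·8·12 = 1152; W₄W₅ = 8·12·29 = 2784; W₅W₆ = 12·29·15 = 5220.
Length 3: W₁..W₃: k=1: 0+864+12·9·8=1728; k=2: 1296+0+12·12·8=2448 → min 1728 | W₂..W₄: k=2: 0+1152+9·12·12=2448; k=3: 864+0+9·8·12=1728 → min 1728 | W₃..W₅: k=3: 0+2784+12·8·29=5568; k=4: 1152+0+12·12·29=5328 → min 5328 | W₄..W₆: k=4: 0+5220+8·12·15=6660; k=5: 2784+0+8·29·15=6264 → min 6264.
Length 4: W₁..W₄: k=1: 0+1728+12·9·12=3024; k=2: 1296+1152+12·12·12=4176; k=3: 1728+0+12·8·12=2880 → min 2880 | W₂..W₅: k=2: 0+5328+9·12·29=8460; k=3: 864+2784+9·8·29=5736; k=4: 1728+0+9·12·29=4860 → min 4860 | W₃..W₆: k=3: 0+6264+12·8·15=7704; k=4: 1152+5220+12·12·15=8532; k=5: 5328+0+12·29·15=10548 → min 7704.
Length 5: W₁..W₅: k=1: 0+4860+12·9·29=7992; k=2: 1296+5328+12·12·29=10800; k=3: 1728+2784+12·8·29=7296; k=4: 2880+0+12·12·29=7056 → min 7056 | W₂..W₆: k=2: 0+7704+9·12·15=9324; k=3: 864+6264+9·8·15=8208; k=4: 1728+5220+9·12·15=8568; k=5: 4860+0+9·29·15=8775 → min 8208.
Length 6: W₁..W₆: k=1: 0+8208+12·9·15=9828; k=2: 1296+7704+12·12·15=11160; k=3: 1728+6264+12·8·15=9432; k=4: 2880+5220+12·12·15=10260; k=5: 7056+0+12·29·15=12276 → min 9432.
Optimal order: ((W₁ × (W₂ × W₃)) × ((W₄ × W₅) × W₆)) with cost 9432.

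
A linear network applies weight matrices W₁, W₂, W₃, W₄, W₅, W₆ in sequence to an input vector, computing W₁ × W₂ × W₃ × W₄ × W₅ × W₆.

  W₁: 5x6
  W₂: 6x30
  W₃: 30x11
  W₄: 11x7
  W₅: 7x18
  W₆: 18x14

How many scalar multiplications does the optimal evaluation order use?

Adjacent pairs: W₁W₂ = 5·6·30 = 900; W₂W₃ = 6·30·11 = 1980; W₃W₄ = 30·11·7 = 2310; W₄W₅ = 11·7·18 = 1386; W₅W₆ = 7·18·14 = 1764.
Length 3: W₁..W₃: k=1: 0+1980+5·6·11=2310; k=2: 900+0+5·30·11=2550 → min 2310 | W₂..W₄: k=2: 0+2310+6·30·7=3570; k=3: 1980+0+6·11·7=2442 → min 2442 | W₃..W₅: k=3: 0+1386+30·11·18=7326; k=4: 2310+0+30·7·18=6090 → min 6090 | W₄..W₆: k=4: 0+1764+11·7·14=2842; k=5: 1386+0+11·18·14=4158 → min 2842.
Length 4: W₁..W₄: k=1: 0+2442+5·6·7=2652; k=2: 900+2310+5·30·7=4260; k=3: 2310+0+5·11·7=2695 → min 2652 | W₂..W₅: k=2: 0+6090+6·30·18=9330; k=3: 1980+1386+6·11·18=4554; k=4: 2442+0+6·7·18=3198 → min 3198 | W₃..W₆: k=3: 0+2842+30·11·14=7462; k=4: 2310+1764+30·7·14=7014; k=5: 6090+0+30·18·14=13650 → min 7014.
Length 5: W₁..W₅: k=1: 0+3198+5·6·18=3738; k=2: 900+6090+5·30·18=9690; k=3: 2310+1386+5·11·18=4686; k=4: 2652+0+5·7·18=3282 → min 3282 | W₂..W₆: k=2: 0+7014+6·30·14=9534; k=3: 1980+2842+6·11·14=5746; k=4: 2442+1764+6·7·14=4794; k=5: 3198+0+6·18·14=4710 → min 4710.
Length 6: W₁..W₆: k=1: 0+4710+5·6·14=5130; k=2: 900+7014+5·30·14=10014; k=3: 2310+2842+5·11·14=5922; k=4: 2652+1764+5·7·14=4906; k=5: 3282+0+5·18·14=4542 → min 4542.
Optimal order: (((W₁ × ((W₂ × W₃) × W₄)) × W₅) × W₆) with cost 4542.

4542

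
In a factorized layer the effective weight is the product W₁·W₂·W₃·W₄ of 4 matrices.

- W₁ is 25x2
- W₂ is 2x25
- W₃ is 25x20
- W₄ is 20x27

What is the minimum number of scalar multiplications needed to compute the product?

3430

Adjacent pairs: W₁W₂ = 25·2·25 = 1250; W₂W₃ = 2·25·20 = 1000; W₃W₄ = 25·20·27 = 13500.
Length 3: W₁..W₃: k=1: 0+1000+25·2·20=2000; k=2: 1250+0+25·25·20=13750 → min 2000 | W₂..W₄: k=2: 0+13500+2·25·27=14850; k=3: 1000+0+2·20·27=2080 → min 2080.
Length 4: W₁..W₄: k=1: 0+2080+25·2·27=3430; k=2: 1250+13500+25·25·27=31625; k=3: 2000+0+25·20·27=15500 → min 3430.
Optimal order: (W₁·((W₂·W₃)·W₄)) with cost 3430.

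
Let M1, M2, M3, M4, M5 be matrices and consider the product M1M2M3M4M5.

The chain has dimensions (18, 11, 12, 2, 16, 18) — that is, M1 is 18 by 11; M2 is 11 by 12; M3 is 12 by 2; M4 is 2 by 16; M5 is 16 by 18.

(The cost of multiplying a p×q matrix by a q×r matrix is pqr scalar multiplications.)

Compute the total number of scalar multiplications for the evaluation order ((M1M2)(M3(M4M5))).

(M1M2): 18×11 by 11×12 → 18×12, cost 18·11·12 = 2376
(M4M5): 2×16 by 16×18 → 2×18, cost 2·16·18 = 576
(M3(M4M5)): 12×2 by 2×18 → 12×18, cost 12·2·18 = 432; cumulative 1008
((M1M2)(M3(M4M5))): 18×12 by 12×18 → 18×18, cost 18·12·18 = 3888; cumulative 7272
Total: 7272 scalar multiplications.

7272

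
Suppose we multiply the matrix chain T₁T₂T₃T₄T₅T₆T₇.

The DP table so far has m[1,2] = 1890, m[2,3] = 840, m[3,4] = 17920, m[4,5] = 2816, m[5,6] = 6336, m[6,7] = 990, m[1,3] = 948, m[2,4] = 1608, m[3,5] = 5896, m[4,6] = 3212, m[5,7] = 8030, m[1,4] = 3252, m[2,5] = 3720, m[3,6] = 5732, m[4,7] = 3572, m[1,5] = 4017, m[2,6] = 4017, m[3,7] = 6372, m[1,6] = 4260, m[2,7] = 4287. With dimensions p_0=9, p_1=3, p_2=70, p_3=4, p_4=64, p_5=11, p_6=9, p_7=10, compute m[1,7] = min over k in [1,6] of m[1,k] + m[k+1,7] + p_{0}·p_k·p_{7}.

m[1,7] = min over k∈[1,6] of m[1,k]+m[k+1,7]+p_{0}·p_k·p_{7}.
k=1: 0 + 4287 + 9·3·10 = 4557; k=2: 1890 + 6372 + 9·70·10 = 14562; k=3: 948 + 3572 + 9·4·10 = 4880; k=4: 3252 + 8030 + 9·64·10 = 17042; k=5: 4017 + 990 + 9·11·10 = 5997; k=6: 4260 + 0 + 9·9·10 = 5070.
Minimum: 4557 at k=1.

4557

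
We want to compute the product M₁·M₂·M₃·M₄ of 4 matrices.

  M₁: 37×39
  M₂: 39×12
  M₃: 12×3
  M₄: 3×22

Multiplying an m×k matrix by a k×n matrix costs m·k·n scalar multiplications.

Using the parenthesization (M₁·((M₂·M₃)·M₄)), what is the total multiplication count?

35724

(M₂·M₃): 39×12 by 12×3 → 39×3, cost 39·12·3 = 1404
((M₂·M₃)·M₄): 39×3 by 3×22 → 39×22, cost 39·3·22 = 2574; cumulative 3978
(M₁·((M₂·M₃)·M₄)): 37×39 by 39×22 → 37×22, cost 37·39·22 = 31746; cumulative 35724
Total: 35724 scalar multiplications.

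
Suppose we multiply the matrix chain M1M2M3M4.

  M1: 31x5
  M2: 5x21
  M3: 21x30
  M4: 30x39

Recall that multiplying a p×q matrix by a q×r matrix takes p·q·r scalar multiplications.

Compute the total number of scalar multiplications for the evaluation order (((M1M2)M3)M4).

59055

(M1M2): 31×5 by 5×21 → 31×21, cost 31·5·21 = 3255
((M1M2)M3): 31×21 by 21×30 → 31×30, cost 31·21·30 = 19530; cumulative 22785
(((M1M2)M3)M4): 31×30 by 30×39 → 31×39, cost 31·30·39 = 36270; cumulative 59055
Total: 59055 scalar multiplications.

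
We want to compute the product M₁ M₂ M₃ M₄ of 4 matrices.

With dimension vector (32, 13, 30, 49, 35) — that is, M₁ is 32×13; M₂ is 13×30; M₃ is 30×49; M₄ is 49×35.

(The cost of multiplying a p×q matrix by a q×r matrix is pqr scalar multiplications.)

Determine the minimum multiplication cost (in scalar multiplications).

Adjacent pairs: M₁M₂ = 32·13·30 = 12480; M₂M₃ = 13·30·49 = 19110; M₃M₄ = 30·49·35 = 51450.
Length 3: M₁..M₃: k=1: 0+19110+32·13·49=39494; k=2: 12480+0+32·30·49=59520 → min 39494 | M₂..M₄: k=2: 0+51450+13·30·35=65100; k=3: 19110+0+13·49·35=41405 → min 41405.
Length 4: M₁..M₄: k=1: 0+41405+32·13·35=55965; k=2: 12480+51450+32·30·35=97530; k=3: 39494+0+32·49·35=94374 → min 55965.
Optimal order: (M₁ ((M₂ M₃) M₄)) with cost 55965.

55965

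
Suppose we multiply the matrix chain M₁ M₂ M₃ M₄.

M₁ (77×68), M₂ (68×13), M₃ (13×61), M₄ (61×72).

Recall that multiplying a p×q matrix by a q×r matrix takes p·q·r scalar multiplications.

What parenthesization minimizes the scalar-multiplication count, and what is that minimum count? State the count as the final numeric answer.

197236

Adjacent pairs: M₁M₂ = 77·68·13 = 68068; M₂M₃ = 68·13·61 = 53924; M₃M₄ = 13·61·72 = 57096.
Length 3: M₁..M₃: k=1: 0+53924+77·68·61=373320; k=2: 68068+0+77·13·61=129129 → min 129129 | M₂..M₄: k=2: 0+57096+68·13·72=120744; k=3: 53924+0+68·61·72=352580 → min 120744.
Length 4: M₁..M₄: k=1: 0+120744+77·68·72=497736; k=2: 68068+57096+77·13·72=197236; k=3: 129129+0+77·61·72=467313 → min 197236.
Optimal parenthesization: ((M₁ M₂) (M₃ M₄)) with cost 197236.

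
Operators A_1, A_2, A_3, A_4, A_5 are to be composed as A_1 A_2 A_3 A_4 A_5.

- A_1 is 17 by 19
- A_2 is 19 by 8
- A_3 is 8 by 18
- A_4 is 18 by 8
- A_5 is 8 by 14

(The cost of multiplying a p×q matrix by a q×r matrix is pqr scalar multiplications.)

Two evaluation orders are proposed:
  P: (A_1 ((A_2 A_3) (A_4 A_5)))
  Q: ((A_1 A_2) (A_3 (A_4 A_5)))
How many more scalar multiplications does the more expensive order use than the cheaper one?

Order P = (A_1 ((A_2 A_3) (A_4 A_5))): (A_2 A_3): 19×8 by 8×18 → 19×18, cost 19·8·18 = 2736; (A_4 A_5): 18×8 by 8×14 → 18×14, cost 18·8·14 = 2016; ((A_2 A_3) (A_4 A_5)): 19×18 by 18×14 → 19×14, cost 19·18·14 = 4788; cumulative 9540; (A_1 ((A_2 A_3) (A_4 A_5))): 17×19 by 19×14 → 17×14, cost 17·19·14 = 4522; cumulative 14062. Total 14062.
Order Q = ((A_1 A_2) (A_3 (A_4 A_5))): (A_1 A_2): 17×19 by 19×8 → 17×8, cost 17·19·8 = 2584; (A_4 A_5): 18×8 by 8×14 → 18×14, cost 18·8·14 = 2016; (A_3 (A_4 A_5)): 8×18 by 18×14 → 8×14, cost 8·18·14 = 2016; cumulative 4032; ((A_1 A_2) (A_3 (A_4 A_5))): 17×8 by 8×14 → 17×14, cost 17·8·14 = 1904; cumulative 8520. Total 8520.
Difference: |14062 − 8520| = 5542.

5542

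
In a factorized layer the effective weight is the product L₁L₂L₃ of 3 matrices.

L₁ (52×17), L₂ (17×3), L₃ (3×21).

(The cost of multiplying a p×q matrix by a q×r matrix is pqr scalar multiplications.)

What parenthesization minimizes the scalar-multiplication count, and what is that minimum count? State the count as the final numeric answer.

5928

(L₁(L₂L₃)): cost 19635.
((L₁L₂)L₃): cost 5928.
Optimal: ((L₁L₂)L₃) with cost 5928.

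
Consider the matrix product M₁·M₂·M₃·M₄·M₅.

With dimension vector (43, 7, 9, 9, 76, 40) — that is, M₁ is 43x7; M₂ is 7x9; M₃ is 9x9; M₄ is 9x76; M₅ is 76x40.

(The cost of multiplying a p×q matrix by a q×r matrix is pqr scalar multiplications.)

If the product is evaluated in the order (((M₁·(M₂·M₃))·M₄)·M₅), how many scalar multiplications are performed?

(M₂·M₃): 7×9 by 9×9 → 7×9, cost 7·9·9 = 567
(M₁·(M₂·M₃)): 43×7 by 7×9 → 43×9, cost 43·7·9 = 2709; cumulative 3276
((M₁·(M₂·M₃))·M₄): 43×9 by 9×76 → 43×76, cost 43·9·76 = 29412; cumulative 32688
(((M₁·(M₂·M₃))·M₄)·M₅): 43×76 by 76×40 → 43×40, cost 43·76·40 = 130720; cumulative 163408
Total: 163408 scalar multiplications.

163408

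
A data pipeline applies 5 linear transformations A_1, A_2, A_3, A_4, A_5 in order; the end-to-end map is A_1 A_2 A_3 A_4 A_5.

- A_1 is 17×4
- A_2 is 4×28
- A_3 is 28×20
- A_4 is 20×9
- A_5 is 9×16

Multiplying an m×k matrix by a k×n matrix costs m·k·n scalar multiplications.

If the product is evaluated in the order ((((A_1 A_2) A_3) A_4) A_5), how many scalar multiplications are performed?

(A_1 A_2): 17×4 by 4×28 → 17×28, cost 17·4·28 = 1904
((A_1 A_2) A_3): 17×28 by 28×20 → 17×20, cost 17·28·20 = 9520; cumulative 11424
(((A_1 A_2) A_3) A_4): 17×20 by 20×9 → 17×9, cost 17·20·9 = 3060; cumulative 14484
((((A_1 A_2) A_3) A_4) A_5): 17×9 by 9×16 → 17×16, cost 17·9·16 = 2448; cumulative 16932
Total: 16932 scalar multiplications.

16932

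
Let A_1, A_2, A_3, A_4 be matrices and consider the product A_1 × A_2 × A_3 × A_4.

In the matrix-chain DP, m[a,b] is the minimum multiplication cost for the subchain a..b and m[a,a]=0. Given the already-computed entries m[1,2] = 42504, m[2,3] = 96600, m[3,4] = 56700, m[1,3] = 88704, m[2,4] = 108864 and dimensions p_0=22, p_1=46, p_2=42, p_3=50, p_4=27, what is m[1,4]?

118404

m[1,4] = min over k∈[1,3] of m[1,k]+m[k+1,4]+p_{0}·p_k·p_{4}.
k=1: 0 + 108864 + 22·46·27 = 136188; k=2: 42504 + 56700 + 22·42·27 = 124152; k=3: 88704 + 0 + 22·50·27 = 118404.
Minimum: 118404 at k=3.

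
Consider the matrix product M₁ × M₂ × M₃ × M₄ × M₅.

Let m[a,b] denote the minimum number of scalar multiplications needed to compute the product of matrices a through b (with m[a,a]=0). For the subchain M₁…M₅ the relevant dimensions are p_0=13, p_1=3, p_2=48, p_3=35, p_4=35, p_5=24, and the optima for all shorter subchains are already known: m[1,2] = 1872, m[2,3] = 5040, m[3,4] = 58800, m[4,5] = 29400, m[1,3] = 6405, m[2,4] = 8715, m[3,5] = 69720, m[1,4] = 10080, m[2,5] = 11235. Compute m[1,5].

m[1,5] = min over k∈[1,4] of m[1,k]+m[k+1,5]+p_{0}·p_k·p_{5}.
k=1: 0 + 11235 + 13·3·24 = 12171; k=2: 1872 + 69720 + 13·48·24 = 86568; k=3: 6405 + 29400 + 13·35·24 = 46725; k=4: 10080 + 0 + 13·35·24 = 21000.
Minimum: 12171 at k=1.

12171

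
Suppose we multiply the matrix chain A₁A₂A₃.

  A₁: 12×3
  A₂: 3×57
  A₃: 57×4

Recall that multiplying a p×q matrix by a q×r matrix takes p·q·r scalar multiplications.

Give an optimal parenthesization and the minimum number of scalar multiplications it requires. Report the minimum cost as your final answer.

(A₁(A₂A₃)): cost 828.
((A₁A₂)A₃): cost 4788.
Optimal: (A₁(A₂A₃)) with cost 828.

828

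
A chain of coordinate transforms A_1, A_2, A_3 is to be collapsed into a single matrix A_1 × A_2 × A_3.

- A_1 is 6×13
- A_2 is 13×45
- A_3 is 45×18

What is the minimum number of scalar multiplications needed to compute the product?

8370

Order (A_1 × (A_2 × A_3)): (A_2 × A_3): 13×45 by 45×18 → 13×18, cost 13·45·18 = 10530; (A_1 × (A_2 × A_3)): 6×13 by 13×18 → 6×18, cost 6·13·18 = 1404; cumulative 11934. Total 11934.
Order ((A_1 × A_2) × A_3): (A_1 × A_2): 6×13 by 13×45 → 6×45, cost 6·13·45 = 3510; ((A_1 × A_2) × A_3): 6×45 by 45×18 → 6×18, cost 6·45·18 = 4860; cumulative 8370. Total 8370.
Minimum: 8370.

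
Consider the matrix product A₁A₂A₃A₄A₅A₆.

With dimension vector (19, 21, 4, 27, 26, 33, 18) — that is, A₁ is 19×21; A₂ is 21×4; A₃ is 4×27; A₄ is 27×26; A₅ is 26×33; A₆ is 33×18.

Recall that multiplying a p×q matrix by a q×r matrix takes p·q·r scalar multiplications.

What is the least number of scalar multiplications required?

Adjacent pairs: A₁A₂ = 19·21·4 = 1596; A₂A₃ = 21·4·27 = 2268; A₃A₄ = 4·27·26 = 2808; A₄A₅ = 27·26·33 = 23166; A₅A₆ = 26·33·18 = 15444.
Length 3: A₁..A₃: k=1: 0+2268+19·21·27=13041; k=2: 1596+0+19·4·27=3648 → min 3648 | A₂..A₄: k=2: 0+2808+21·4·26=4992; k=3: 2268+0+21·27·26=17010 → min 4992 | A₃..A₅: k=3: 0+23166+4·27·33=26730; k=4: 2808+0+4·26·33=6240 → min 6240 | A₄..A₆: k=4: 0+15444+27·26·18=28080; k=5: 23166+0+27·33·18=39204 → min 28080.
Length 4: A₁..A₄: k=1: 0+4992+19·21·26=15366; k=2: 1596+2808+19·4·26=6380; k=3: 3648+0+19·27·26=16986 → min 6380 | A₂..A₅: k=2: 0+6240+21·4·33=9012; k=3: 2268+23166+21·27·33=44145; k=4: 4992+0+21·26·33=23010 → min 9012 | A₃..A₆: k=3: 0+28080+4·27·18=30024; k=4: 2808+15444+4·26·18=20124; k=5: 6240+0+4·33·18=8616 → min 8616.
Length 5: A₁..A₅: k=1: 0+9012+19·21·33=22179; k=2: 1596+6240+19·4·33=10344; k=3: 3648+23166+19·27·33=43743; k=4: 6380+0+19·26·33=22682 → min 10344 | A₂..A₆: k=2: 0+8616+21·4·18=10128; k=3: 2268+28080+21·27·18=40554; k=4: 4992+15444+21·26·18=30264; k=5: 9012+0+21·33·18=21486 → min 10128.
Length 6: A₁..A₆: k=1: 0+10128+19·21·18=17310; k=2: 1596+8616+19·4·18=11580; k=3: 3648+28080+19·27·18=40962; k=4: 6380+15444+19·26·18=30716; k=5: 10344+0+19·33·18=21630 → min 11580.
Optimal order: ((A₁A₂)(((A₃A₄)A₅)A₆)) with cost 11580.

11580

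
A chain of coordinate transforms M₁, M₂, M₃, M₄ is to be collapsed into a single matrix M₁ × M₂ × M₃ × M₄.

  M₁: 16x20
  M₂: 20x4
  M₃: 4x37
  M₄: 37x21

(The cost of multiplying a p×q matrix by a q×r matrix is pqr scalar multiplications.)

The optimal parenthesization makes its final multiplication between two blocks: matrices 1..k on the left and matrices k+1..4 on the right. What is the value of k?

Adjacent pairs: M₁M₂ = 16·20·4 = 1280; M₂M₃ = 20·4·37 = 2960; M₃M₄ = 4·37·21 = 3108.
Length 3: M₁..M₃: k=1: 0+2960+16·20·37=14800; k=2: 1280+0+16·4·37=3648 → min 3648 | M₂..M₄: k=2: 0+3108+20·4·21=4788; k=3: 2960+0+20·37·21=18500 → min 4788.
Top-level splits: k=1: (M₁..M₁)·(M₂..M₄) → 0+4788+16·20·21 = 11508; k=2: (M₁..M₂)·(M₃..M₄) → 1280+3108+16·4·21 = 5732; k=3: (M₁..M₃)·(M₄..M₄) → 3648+0+16·37·21 = 16080.
Best split is after M₂, i.e. k = 2.

2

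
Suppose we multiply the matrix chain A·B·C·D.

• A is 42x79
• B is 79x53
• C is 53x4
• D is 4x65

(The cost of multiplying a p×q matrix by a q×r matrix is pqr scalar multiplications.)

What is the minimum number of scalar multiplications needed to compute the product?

40940

Adjacent pairs: AB = 42·79·53 = 175854; BC = 79·53·4 = 16748; CD = 53·4·65 = 13780.
Length 3: A..C: k=1: 0+16748+42·79·4=30020; k=2: 175854+0+42·53·4=184758 → min 30020 | B..D: k=2: 0+13780+79·53·65=285935; k=3: 16748+0+79·4·65=37288 → min 37288.
Length 4: A..D: k=1: 0+37288+42·79·65=252958; k=2: 175854+13780+42·53·65=334324; k=3: 30020+0+42·4·65=40940 → min 40940.
Optimal order: ((A·(B·C))·D) with cost 40940.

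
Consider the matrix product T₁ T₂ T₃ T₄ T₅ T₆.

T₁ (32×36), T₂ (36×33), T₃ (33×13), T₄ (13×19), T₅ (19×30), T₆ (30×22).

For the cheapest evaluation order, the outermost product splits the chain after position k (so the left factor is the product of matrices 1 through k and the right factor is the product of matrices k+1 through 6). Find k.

3

Adjacent pairs: T₁T₂ = 32·36·33 = 38016; T₂T₃ = 36·33·13 = 15444; T₃T₄ = 33·13·19 = 8151; T₄T₅ = 13·19·30 = 7410; T₅T₆ = 19·30·22 = 12540.
Length 3: T₁..T₃: k=1: 0+15444+32·36·13=30420; k=2: 38016+0+32·33·13=51744 → min 30420 | T₂..T₄: k=2: 0+8151+36·33·19=30723; k=3: 15444+0+36·13·19=24336 → min 24336 | T₃..T₅: k=3: 0+7410+33·13·30=20280; k=4: 8151+0+33·19·30=26961 → min 20280 | T₄..T₆: k=4: 0+12540+13·19·22=17974; k=5: 7410+0+13·30·22=15990 → min 15990.
Length 4: T₁..T₄: k=1: 0+24336+32·36·19=46224; k=2: 38016+8151+32·33·19=66231; k=3: 30420+0+32·13·19=38324 → min 38324 | T₂..T₅: k=2: 0+20280+36·33·30=55920; k=3: 15444+7410+36·13·30=36894; k=4: 24336+0+36·19·30=44856 → min 36894 | T₃..T₆: k=3: 0+15990+33·13·22=25428; k=4: 8151+12540+33·19·22=34485; k=5: 20280+0+33·30·22=42060 → min 25428.
Length 5: T₁..T₅: k=1: 0+36894+32·36·30=71454; k=2: 38016+20280+32·33·30=89976; k=3: 30420+7410+32·13·30=50310; k=4: 38324+0+32·19·30=56564 → min 50310 | T₂..T₆: k=2: 0+25428+36·33·22=51564; k=3: 15444+15990+36·13·22=41730; k=4: 24336+12540+36·19·22=51924; k=5: 36894+0+36·30·22=60654 → min 41730.
Top-level splits: k=1: (T₁..T₁)·(T₂..T₆) → 0+41730+32·36·22 = 67074; k=2: (T₁..T₂)·(T₃..T₆) → 38016+25428+32·33·22 = 86676; k=3: (T₁..T₃)·(T₄..T₆) → 30420+15990+32·13·22 = 55562; k=4: (T₁..T₄)·(T₅..T₆) → 38324+12540+32·19·22 = 64240; k=5: (T₁..T₅)·(T₆..T₆) → 50310+0+32·30·22 = 71430.
Best split is after T₃, i.e. k = 3.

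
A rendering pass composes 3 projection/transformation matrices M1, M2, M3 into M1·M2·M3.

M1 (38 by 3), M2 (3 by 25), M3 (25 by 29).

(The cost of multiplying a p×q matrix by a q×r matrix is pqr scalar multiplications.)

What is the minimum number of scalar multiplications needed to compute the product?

Order (M1·(M2·M3)): (M2·M3): 3×25 by 25×29 → 3×29, cost 3·25·29 = 2175; (M1·(M2·M3)): 38×3 by 3×29 → 38×29, cost 38·3·29 = 3306; cumulative 5481. Total 5481.
Order ((M1·M2)·M3): (M1·M2): 38×3 by 3×25 → 38×25, cost 38·3·25 = 2850; ((M1·M2)·M3): 38×25 by 25×29 → 38×29, cost 38·25·29 = 27550; cumulative 30400. Total 30400.
Minimum: 5481.

5481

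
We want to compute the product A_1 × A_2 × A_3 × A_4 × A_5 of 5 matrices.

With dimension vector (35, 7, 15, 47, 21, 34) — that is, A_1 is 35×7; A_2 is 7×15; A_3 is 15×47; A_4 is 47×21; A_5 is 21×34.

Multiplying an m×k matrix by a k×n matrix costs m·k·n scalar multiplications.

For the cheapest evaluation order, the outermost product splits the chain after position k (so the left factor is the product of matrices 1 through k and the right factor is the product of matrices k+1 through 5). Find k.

1

Adjacent pairs: A_1A_2 = 35·7·15 = 3675; A_2A_3 = 7·15·47 = 4935; A_3A_4 = 15·47·21 = 14805; A_4A_5 = 47·21·34 = 33558.
Length 3: A_1..A_3: k=1: 0+4935+35·7·47=16450; k=2: 3675+0+35·15·47=28350 → min 16450 | A_2..A_4: k=2: 0+14805+7·15·21=17010; k=3: 4935+0+7·47·21=11844 → min 11844 | A_3..A_5: k=3: 0+33558+15·47·34=57528; k=4: 14805+0+15·21·34=25515 → min 25515.
Length 4: A_1..A_4: k=1: 0+11844+35·7·21=16989; k=2: 3675+14805+35·15·21=29505; k=3: 16450+0+35·47·21=50995 → min 16989 | A_2..A_5: k=2: 0+25515+7·15·34=29085; k=3: 4935+33558+7·47·34=49679; k=4: 11844+0+7·21·34=16842 → min 16842.
Top-level splits: k=1: (A_1..A_1)·(A_2..A_5) → 0+16842+35·7·34 = 25172; k=2: (A_1..A_2)·(A_3..A_5) → 3675+25515+35·15·34 = 47040; k=3: (A_1..A_3)·(A_4..A_5) → 16450+33558+35·47·34 = 105938; k=4: (A_1..A_4)·(A_5..A_5) → 16989+0+35·21·34 = 41979.
Best split is after A_1, i.e. k = 1.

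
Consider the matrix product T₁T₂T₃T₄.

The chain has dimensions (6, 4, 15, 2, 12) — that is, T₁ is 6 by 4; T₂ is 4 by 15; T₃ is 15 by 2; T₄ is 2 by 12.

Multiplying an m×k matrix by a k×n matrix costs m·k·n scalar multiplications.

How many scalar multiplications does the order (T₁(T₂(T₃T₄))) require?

1368

(T₃T₄): 15×2 by 2×12 → 15×12, cost 15·2·12 = 360
(T₂(T₃T₄)): 4×15 by 15×12 → 4×12, cost 4·15·12 = 720; cumulative 1080
(T₁(T₂(T₃T₄))): 6×4 by 4×12 → 6×12, cost 6·4·12 = 288; cumulative 1368
Total: 1368 scalar multiplications.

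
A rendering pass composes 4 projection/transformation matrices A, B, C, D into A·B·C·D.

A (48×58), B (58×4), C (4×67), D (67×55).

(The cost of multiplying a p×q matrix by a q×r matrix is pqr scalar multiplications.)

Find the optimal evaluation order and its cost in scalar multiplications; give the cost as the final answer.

Adjacent pairs: AB = 48·58·4 = 11136; BC = 58·4·67 = 15544; CD = 4·67·55 = 14740.
Length 3: A..C: k=1: 0+15544+48·58·67=202072; k=2: 11136+0+48·4·67=24000 → min 24000 | B..D: k=2: 0+14740+58·4·55=27500; k=3: 15544+0+58·67·55=229274 → min 27500.
Length 4: A..D: k=1: 0+27500+48·58·55=180620; k=2: 11136+14740+48·4·55=36436; k=3: 24000+0+48·67·55=200880 → min 36436.
Optimal parenthesization: ((A·B)·(C·D)) with cost 36436.

36436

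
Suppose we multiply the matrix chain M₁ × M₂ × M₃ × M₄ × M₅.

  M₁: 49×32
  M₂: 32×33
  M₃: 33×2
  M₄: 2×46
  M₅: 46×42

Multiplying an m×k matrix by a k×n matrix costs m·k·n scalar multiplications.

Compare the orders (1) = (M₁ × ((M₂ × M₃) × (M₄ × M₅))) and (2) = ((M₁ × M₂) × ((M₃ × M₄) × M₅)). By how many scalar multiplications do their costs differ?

111930

Order (1) = (M₁ × ((M₂ × M₃) × (M₄ × M₅))): (M₂ × M₃): 32×33 by 33×2 → 32×2, cost 32·33·2 = 2112; (M₄ × M₅): 2×46 by 46×42 → 2×42, cost 2·46·42 = 3864; ((M₂ × M₃) × (M₄ × M₅)): 32×2 by 2×42 → 32×42, cost 32·2·42 = 2688; cumulative 8664; (M₁ × ((M₂ × M₃) × (M₄ × M₅))): 49×32 by 32×42 → 49×42, cost 49·32·42 = 65856; cumulative 74520. Total 74520.
Order (2) = ((M₁ × M₂) × ((M₃ × M₄) × M₅)): (M₁ × M₂): 49×32 by 32×33 → 49×33, cost 49·32·33 = 51744; (M₃ × M₄): 33×2 by 2×46 → 33×46, cost 33·2·46 = 3036; ((M₃ × M₄) × M₅): 33×46 by 46×42 → 33×42, cost 33·46·42 = 63756; cumulative 66792; ((M₁ × M₂) × ((M₃ × M₄) × M₅)): 49×33 by 33×42 → 49×42, cost 49·33·42 = 67914; cumulative 186450. Total 186450.
Difference: |74520 − 186450| = 111930.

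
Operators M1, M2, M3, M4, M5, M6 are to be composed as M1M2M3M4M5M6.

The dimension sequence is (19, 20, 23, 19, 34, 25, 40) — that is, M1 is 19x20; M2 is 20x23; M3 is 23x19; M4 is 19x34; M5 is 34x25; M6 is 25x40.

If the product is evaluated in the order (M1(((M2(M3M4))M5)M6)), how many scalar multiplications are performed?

(M3M4): 23×19 by 19×34 → 23×34, cost 23·19·34 = 14858
(M2(M3M4)): 20×23 by 23×34 → 20×34, cost 20·23·34 = 15640; cumulative 30498
((M2(M3M4))M5): 20×34 by 34×25 → 20×25, cost 20·34·25 = 17000; cumulative 47498
(((M2(M3M4))M5)M6): 20×25 by 25×40 → 20×40, cost 20·25·40 = 20000; cumulative 67498
(M1(((M2(M3M4))M5)M6)): 19×20 by 20×40 → 19×40, cost 19·20·40 = 15200; cumulative 82698
Total: 82698 scalar multiplications.

82698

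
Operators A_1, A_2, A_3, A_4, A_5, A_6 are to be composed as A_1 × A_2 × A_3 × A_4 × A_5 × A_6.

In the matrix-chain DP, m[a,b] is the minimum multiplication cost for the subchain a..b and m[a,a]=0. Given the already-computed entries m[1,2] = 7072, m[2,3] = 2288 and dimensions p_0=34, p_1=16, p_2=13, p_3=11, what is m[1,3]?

m[1,3] = min over k∈[1,2] of m[1,k]+m[k+1,3]+p_{0}·p_k·p_{3}.
k=1: 0 + 2288 + 34·16·11 = 8272; k=2: 7072 + 0 + 34·13·11 = 11934.
Minimum: 8272 at k=1.

8272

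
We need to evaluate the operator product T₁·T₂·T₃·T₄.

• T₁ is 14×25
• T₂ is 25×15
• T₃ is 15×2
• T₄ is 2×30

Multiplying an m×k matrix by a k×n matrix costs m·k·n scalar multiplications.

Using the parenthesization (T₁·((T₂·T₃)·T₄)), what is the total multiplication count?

(T₂·T₃): 25×15 by 15×2 → 25×2, cost 25·15·2 = 750
((T₂·T₃)·T₄): 25×2 by 2×30 → 25×30, cost 25·2·30 = 1500; cumulative 2250
(T₁·((T₂·T₃)·T₄)): 14×25 by 25×30 → 14×30, cost 14·25·30 = 10500; cumulative 12750
Total: 12750 scalar multiplications.

12750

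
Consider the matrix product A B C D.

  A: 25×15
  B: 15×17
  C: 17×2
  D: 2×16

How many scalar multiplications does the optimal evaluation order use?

2060

Adjacent pairs: AB = 25·15·17 = 6375; BC = 15·17·2 = 510; CD = 17·2·16 = 544.
Length 3: A..C: k=1: 0+510+25·15·2=1260; k=2: 6375+0+25·17·2=7225 → min 1260 | B..D: k=2: 0+544+15·17·16=4624; k=3: 510+0+15·2·16=990 → min 990.
Length 4: A..D: k=1: 0+990+25·15·16=6990; k=2: 6375+544+25·17·16=13719; k=3: 1260+0+25·2·16=2060 → min 2060.
Optimal order: ((A (B C)) D) with cost 2060.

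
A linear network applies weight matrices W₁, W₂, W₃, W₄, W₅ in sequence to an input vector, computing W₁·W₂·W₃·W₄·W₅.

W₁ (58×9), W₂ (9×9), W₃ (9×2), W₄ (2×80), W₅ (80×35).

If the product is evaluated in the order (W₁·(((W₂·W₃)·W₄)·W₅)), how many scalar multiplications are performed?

(W₂·W₃): 9×9 by 9×2 → 9×2, cost 9·9·2 = 162
((W₂·W₃)·W₄): 9×2 by 2×80 → 9×80, cost 9·2·80 = 1440; cumulative 1602
(((W₂·W₃)·W₄)·W₅): 9×80 by 80×35 → 9×35, cost 9·80·35 = 25200; cumulative 26802
(W₁·(((W₂·W₃)·W₄)·W₅)): 58×9 by 9×35 → 58×35, cost 58·9·35 = 18270; cumulative 45072
Total: 45072 scalar multiplications.

45072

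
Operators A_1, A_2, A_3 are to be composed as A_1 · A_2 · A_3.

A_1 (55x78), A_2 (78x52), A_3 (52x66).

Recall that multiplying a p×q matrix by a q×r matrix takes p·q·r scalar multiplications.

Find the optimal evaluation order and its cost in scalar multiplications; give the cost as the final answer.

(A_1 · (A_2 · A_3)): cost 550836.
((A_1 · A_2) · A_3): cost 411840.
Optimal: ((A_1 · A_2) · A_3) with cost 411840.

411840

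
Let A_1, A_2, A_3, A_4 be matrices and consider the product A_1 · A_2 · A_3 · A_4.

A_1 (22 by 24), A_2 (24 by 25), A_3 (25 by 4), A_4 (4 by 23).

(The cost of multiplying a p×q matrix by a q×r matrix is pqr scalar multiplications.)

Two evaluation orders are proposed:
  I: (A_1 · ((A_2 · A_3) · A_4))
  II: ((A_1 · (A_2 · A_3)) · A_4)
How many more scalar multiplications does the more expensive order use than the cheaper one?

10216

Order I = (A_1 · ((A_2 · A_3) · A_4)): (A_2 · A_3): 24×25 by 25×4 → 24×4, cost 24·25·4 = 2400; ((A_2 · A_3) · A_4): 24×4 by 4×23 → 24×23, cost 24·4·23 = 2208; cumulative 4608; (A_1 · ((A_2 · A_3) · A_4)): 22×24 by 24×23 → 22×23, cost 22·24·23 = 12144; cumulative 16752. Total 16752.
Order II = ((A_1 · (A_2 · A_3)) · A_4): (A_2 · A_3): 24×25 by 25×4 → 24×4, cost 24·25·4 = 2400; (A_1 · (A_2 · A_3)): 22×24 by 24×4 → 22×4, cost 22·24·4 = 2112; cumulative 4512; ((A_1 · (A_2 · A_3)) · A_4): 22×4 by 4×23 → 22×23, cost 22·4·23 = 2024; cumulative 6536. Total 6536.
Difference: |16752 − 6536| = 10216.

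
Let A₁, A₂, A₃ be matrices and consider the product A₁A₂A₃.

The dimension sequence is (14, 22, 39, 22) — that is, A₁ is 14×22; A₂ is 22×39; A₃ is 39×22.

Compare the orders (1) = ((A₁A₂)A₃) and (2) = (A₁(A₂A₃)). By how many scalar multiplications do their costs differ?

Order (1) = ((A₁A₂)A₃): (A₁A₂): 14×22 by 22×39 → 14×39, cost 14·22·39 = 12012; ((A₁A₂)A₃): 14×39 by 39×22 → 14×22, cost 14·39·22 = 12012; cumulative 24024. Total 24024.
Order (2) = (A₁(A₂A₃)): (A₂A₃): 22×39 by 39×22 → 22×22, cost 22·39·22 = 18876; (A₁(A₂A₃)): 14×22 by 22×22 → 14×22, cost 14·22·22 = 6776; cumulative 25652. Total 25652.
Difference: |24024 − 25652| = 1628.

1628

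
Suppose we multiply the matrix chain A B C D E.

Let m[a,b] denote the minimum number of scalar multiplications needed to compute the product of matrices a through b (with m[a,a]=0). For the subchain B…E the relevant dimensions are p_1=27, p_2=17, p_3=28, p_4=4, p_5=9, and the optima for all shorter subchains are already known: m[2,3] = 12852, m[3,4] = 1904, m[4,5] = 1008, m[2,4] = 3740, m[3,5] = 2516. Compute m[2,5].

m[2,5] = min over k∈[2,4] of m[2,k]+m[k+1,5]+p_{1}·p_k·p_{5}.
k=2: 0 + 2516 + 27·17·9 = 6647; k=3: 12852 + 1008 + 27·28·9 = 20664; k=4: 3740 + 0 + 27·4·9 = 4712.
Minimum: 4712 at k=4.

4712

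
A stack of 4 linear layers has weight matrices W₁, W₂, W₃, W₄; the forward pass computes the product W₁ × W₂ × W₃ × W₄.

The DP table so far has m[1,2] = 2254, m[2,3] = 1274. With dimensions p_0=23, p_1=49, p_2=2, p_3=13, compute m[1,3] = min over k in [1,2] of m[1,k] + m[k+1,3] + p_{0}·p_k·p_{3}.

m[1,3] = min over k∈[1,2] of m[1,k]+m[k+1,3]+p_{0}·p_k·p_{3}.
k=1: 0 + 1274 + 23·49·13 = 15925; k=2: 2254 + 0 + 23·2·13 = 2852.
Minimum: 2852 at k=2.

2852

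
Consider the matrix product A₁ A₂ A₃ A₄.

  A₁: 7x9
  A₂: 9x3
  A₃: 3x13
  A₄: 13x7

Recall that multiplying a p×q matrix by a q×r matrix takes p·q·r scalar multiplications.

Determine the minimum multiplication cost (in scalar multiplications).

609

Adjacent pairs: A₁A₂ = 7·9·3 = 189; A₂A₃ = 9·3·13 = 351; A₃A₄ = 3·13·7 = 273.
Length 3: A₁..A₃: k=1: 0+351+7·9·13=1170; k=2: 189+0+7·3·13=462 → min 462 | A₂..A₄: k=2: 0+273+9·3·7=462; k=3: 351+0+9·13·7=1170 → min 462.
Length 4: A₁..A₄: k=1: 0+462+7·9·7=903; k=2: 189+273+7·3·7=609; k=3: 462+0+7·13·7=1099 → min 609.
Optimal order: ((A₁ A₂) (A₃ A₄)) with cost 609.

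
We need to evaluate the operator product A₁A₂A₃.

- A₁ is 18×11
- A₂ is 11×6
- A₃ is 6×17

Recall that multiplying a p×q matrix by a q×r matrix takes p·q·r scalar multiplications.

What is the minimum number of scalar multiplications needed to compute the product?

3024

Order (A₁(A₂A₃)): (A₂A₃): 11×6 by 6×17 → 11×17, cost 11·6·17 = 1122; (A₁(A₂A₃)): 18×11 by 11×17 → 18×17, cost 18·11·17 = 3366; cumulative 4488. Total 4488.
Order ((A₁A₂)A₃): (A₁A₂): 18×11 by 11×6 → 18×6, cost 18·11·6 = 1188; ((A₁A₂)A₃): 18×6 by 6×17 → 18×17, cost 18·6·17 = 1836; cumulative 3024. Total 3024.
Minimum: 3024.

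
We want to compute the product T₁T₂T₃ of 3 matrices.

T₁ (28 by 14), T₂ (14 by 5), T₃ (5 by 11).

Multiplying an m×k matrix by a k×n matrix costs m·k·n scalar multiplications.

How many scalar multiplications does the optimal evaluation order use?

Order (T₁(T₂T₃)): (T₂T₃): 14×5 by 5×11 → 14×11, cost 14·5·11 = 770; (T₁(T₂T₃)): 28×14 by 14×11 → 28×11, cost 28·14·11 = 4312; cumulative 5082. Total 5082.
Order ((T₁T₂)T₃): (T₁T₂): 28×14 by 14×5 → 28×5, cost 28·14·5 = 1960; ((T₁T₂)T₃): 28×5 by 5×11 → 28×11, cost 28·5·11 = 1540; cumulative 3500. Total 3500.
Minimum: 3500.

3500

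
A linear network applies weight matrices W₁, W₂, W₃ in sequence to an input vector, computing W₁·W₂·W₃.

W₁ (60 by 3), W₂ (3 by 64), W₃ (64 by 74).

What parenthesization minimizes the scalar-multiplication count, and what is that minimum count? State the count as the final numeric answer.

(W₁·(W₂·W₃)): cost 27528.
((W₁·W₂)·W₃): cost 295680.
Optimal: (W₁·(W₂·W₃)) with cost 27528.

27528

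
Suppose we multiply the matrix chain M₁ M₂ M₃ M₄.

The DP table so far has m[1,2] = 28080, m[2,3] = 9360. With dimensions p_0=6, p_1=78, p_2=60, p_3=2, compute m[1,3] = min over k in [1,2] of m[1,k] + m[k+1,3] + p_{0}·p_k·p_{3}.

m[1,3] = min over k∈[1,2] of m[1,k]+m[k+1,3]+p_{0}·p_k·p_{3}.
k=1: 0 + 9360 + 6·78·2 = 10296; k=2: 28080 + 0 + 6·60·2 = 28800.
Minimum: 10296 at k=1.

10296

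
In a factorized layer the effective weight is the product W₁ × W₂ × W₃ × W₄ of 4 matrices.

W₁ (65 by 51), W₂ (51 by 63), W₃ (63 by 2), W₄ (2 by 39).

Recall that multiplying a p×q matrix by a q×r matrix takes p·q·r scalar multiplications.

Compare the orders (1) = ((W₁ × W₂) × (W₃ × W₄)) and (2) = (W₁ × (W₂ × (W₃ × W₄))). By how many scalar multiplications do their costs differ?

Order (1) = ((W₁ × W₂) × (W₃ × W₄)): (W₁ × W₂): 65×51 by 51×63 → 65×63, cost 65·51·63 = 208845; (W₃ × W₄): 63×2 by 2×39 → 63×39, cost 63·2·39 = 4914; ((W₁ × W₂) × (W₃ × W₄)): 65×63 by 63×39 → 65×39, cost 65·63·39 = 159705; cumulative 373464. Total 373464.
Order (2) = (W₁ × (W₂ × (W₃ × W₄))): (W₃ × W₄): 63×2 by 2×39 → 63×39, cost 63·2·39 = 4914; (W₂ × (W₃ × W₄)): 51×63 by 63×39 → 51×39, cost 51·63·39 = 125307; cumulative 130221; (W₁ × (W₂ × (W₃ × W₄))): 65×51 by 51×39 → 65×39, cost 65·51·39 = 129285; cumulative 259506. Total 259506.
Difference: |373464 − 259506| = 113958.

113958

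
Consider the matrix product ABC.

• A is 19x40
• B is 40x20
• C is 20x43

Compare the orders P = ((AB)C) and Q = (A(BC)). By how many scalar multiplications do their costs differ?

Order P = ((AB)C): (AB): 19×40 by 40×20 → 19×20, cost 19·40·20 = 15200; ((AB)C): 19×20 by 20×43 → 19×43, cost 19·20·43 = 16340; cumulative 31540. Total 31540.
Order Q = (A(BC)): (BC): 40×20 by 20×43 → 40×43, cost 40·20·43 = 34400; (A(BC)): 19×40 by 40×43 → 19×43, cost 19·40·43 = 32680; cumulative 67080. Total 67080.
Difference: |31540 − 67080| = 35540.

35540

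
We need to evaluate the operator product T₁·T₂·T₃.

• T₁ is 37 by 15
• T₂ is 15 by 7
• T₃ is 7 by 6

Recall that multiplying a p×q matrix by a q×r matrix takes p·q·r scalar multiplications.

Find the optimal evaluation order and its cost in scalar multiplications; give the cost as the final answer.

3960

(T₁·(T₂·T₃)): cost 3960.
((T₁·T₂)·T₃): cost 5439.
Optimal: (T₁·(T₂·T₃)) with cost 3960.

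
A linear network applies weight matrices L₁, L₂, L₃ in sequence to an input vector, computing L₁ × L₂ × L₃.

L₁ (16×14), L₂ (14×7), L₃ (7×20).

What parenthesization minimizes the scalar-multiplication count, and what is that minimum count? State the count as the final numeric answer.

3808

(L₁ × (L₂ × L₃)): cost 6440.
((L₁ × L₂) × L₃): cost 3808.
Optimal: ((L₁ × L₂) × L₃) with cost 3808.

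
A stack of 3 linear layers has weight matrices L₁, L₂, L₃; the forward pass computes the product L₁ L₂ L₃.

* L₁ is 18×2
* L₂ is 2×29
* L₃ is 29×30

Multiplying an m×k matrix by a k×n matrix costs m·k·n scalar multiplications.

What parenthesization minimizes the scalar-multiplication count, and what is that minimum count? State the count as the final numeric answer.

2820

(L₁ (L₂ L₃)): cost 2820.
((L₁ L₂) L₃): cost 16704.
Optimal: (L₁ (L₂ L₃)) with cost 2820.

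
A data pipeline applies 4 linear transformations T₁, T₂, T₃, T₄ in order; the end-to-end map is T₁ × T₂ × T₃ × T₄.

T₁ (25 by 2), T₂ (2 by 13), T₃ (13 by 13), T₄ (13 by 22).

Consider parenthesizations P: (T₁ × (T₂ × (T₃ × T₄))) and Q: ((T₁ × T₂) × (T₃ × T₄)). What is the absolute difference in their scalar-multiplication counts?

Order P = (T₁ × (T₂ × (T₃ × T₄))): (T₃ × T₄): 13×13 by 13×22 → 13×22, cost 13·13·22 = 3718; (T₂ × (T₃ × T₄)): 2×13 by 13×22 → 2×22, cost 2·13·22 = 572; cumulative 4290; (T₁ × (T₂ × (T₃ × T₄))): 25×2 by 2×22 → 25×22, cost 25·2·22 = 1100; cumulative 5390. Total 5390.
Order Q = ((T₁ × T₂) × (T₃ × T₄)): (T₁ × T₂): 25×2 by 2×13 → 25×13, cost 25·2·13 = 650; (T₃ × T₄): 13×13 by 13×22 → 13×22, cost 13·13·22 = 3718; ((T₁ × T₂) × (T₃ × T₄)): 25×13 by 13×22 → 25×22, cost 25·13·22 = 7150; cumulative 11518. Total 11518.
Difference: |5390 − 11518| = 6128.

6128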